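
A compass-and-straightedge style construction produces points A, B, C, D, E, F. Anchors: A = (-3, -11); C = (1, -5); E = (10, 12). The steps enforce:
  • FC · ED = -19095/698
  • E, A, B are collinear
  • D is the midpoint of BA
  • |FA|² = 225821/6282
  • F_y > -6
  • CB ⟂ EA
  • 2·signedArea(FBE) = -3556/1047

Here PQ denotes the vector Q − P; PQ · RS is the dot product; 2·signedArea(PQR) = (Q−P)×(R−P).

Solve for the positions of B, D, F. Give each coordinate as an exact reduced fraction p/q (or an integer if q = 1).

1. B_x = 188/349  [E, A, B are collinear ∩ CB ⟂ EA]
2. B_y = -1654/349  [E, A, B are collinear ∩ CB ⟂ EA]
   → B = (188/349, -1654/349)
3. D_x = -859/698  [D is the midpoint of BA]
4. D_y = -5493/698  [D is the midpoint of BA]
   → D = (-859/698, -5493/698)
5. F_x = 215/2094  [2·signedArea(FBE) = -3556/1047 ∩ FC · ED = -19095/698]
6. F_y = -4097/698  [2·signedArea(FBE) = -3556/1047 ∩ FC · ED = -19095/698]
   → F = (215/2094, -4097/698)

B = (188/349, -1654/349)
D = (-859/698, -5493/698)
F = (215/2094, -4097/698)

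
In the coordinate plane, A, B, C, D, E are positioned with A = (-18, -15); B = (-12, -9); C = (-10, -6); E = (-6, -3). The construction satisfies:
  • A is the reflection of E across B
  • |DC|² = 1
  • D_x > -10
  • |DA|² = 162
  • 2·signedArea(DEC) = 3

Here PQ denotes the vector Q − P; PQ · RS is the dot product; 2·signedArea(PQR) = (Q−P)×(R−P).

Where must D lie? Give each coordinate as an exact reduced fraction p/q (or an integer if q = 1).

D = (-9, -6)

1. D_x = -9  [line 3·x + -4·y + 3 = 0 ∩ |DC|² = 1]
2. D_y = -6  [line 3·x + -4·y + 3 = 0 ∩ |DC|² = 1]
   → D = (-9, -6)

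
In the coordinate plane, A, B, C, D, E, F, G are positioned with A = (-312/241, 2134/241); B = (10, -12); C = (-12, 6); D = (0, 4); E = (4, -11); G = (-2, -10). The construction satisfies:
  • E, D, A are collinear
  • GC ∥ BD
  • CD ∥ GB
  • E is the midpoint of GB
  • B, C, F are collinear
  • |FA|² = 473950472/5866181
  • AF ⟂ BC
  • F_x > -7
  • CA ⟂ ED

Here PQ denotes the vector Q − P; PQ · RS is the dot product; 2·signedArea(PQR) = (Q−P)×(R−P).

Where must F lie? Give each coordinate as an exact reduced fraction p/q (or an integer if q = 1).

1. F_x = -170058/24341  [B, C, F are collinear ∩ AF ⟂ BC]
2. F_y = 46200/24341  [B, C, F are collinear ∩ AF ⟂ BC]
   → F = (-170058/24341, 46200/24341)

F = (-170058/24341, 46200/24341)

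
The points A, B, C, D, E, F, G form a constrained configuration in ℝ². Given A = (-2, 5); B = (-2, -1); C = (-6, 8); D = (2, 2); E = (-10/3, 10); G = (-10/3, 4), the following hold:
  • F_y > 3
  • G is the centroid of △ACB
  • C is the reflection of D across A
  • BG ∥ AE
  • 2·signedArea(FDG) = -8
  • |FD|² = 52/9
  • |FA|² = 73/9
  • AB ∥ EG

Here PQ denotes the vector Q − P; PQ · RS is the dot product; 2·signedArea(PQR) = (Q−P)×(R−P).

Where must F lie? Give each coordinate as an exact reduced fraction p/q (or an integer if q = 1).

F = (2/3, 4)

1. F_x = 2/3  [line -2·x + -16/3·y + 68/3 = 0 ∩ |FD|² = 52/9]
2. F_y = 4  [line -2·x + -16/3·y + 68/3 = 0 ∩ |FD|² = 52/9]
   → F = (2/3, 4)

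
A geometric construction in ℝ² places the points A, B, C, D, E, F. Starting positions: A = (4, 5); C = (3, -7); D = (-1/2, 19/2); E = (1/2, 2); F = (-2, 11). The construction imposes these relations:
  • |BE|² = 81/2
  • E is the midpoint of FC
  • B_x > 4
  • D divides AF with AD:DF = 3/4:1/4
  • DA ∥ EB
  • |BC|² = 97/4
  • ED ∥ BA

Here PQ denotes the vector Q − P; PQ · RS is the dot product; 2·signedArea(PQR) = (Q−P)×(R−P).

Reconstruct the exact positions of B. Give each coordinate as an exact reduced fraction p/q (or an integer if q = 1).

B = (5, -5/2)

1. B_x = 5  [ED ∥ BA ∩ DA ∥ EB]
2. B_y = -5/2  [ED ∥ BA ∩ DA ∥ EB]
   → B = (5, -5/2)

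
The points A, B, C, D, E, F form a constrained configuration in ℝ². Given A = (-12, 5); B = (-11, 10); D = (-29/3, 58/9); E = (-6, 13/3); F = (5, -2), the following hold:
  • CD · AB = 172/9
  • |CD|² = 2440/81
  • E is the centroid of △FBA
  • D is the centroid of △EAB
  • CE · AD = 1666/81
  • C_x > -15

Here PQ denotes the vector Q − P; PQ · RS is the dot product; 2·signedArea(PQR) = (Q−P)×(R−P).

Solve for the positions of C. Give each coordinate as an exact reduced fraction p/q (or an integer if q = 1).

1. C_x = -43/3  [CE · AD = 1666/81 ∩ CD · AB = 172/9]
2. C_y = 32/9  [CE · AD = 1666/81 ∩ CD · AB = 172/9]
   → C = (-43/3, 32/9)

C = (-43/3, 32/9)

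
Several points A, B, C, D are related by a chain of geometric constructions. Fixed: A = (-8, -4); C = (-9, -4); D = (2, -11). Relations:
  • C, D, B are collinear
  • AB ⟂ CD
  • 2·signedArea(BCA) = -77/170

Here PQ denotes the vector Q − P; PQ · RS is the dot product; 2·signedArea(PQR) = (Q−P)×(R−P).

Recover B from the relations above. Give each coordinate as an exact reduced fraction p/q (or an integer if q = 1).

B = (-1409/170, -757/170)

1. B_x = -1409/170  [C, D, B are collinear ∩ AB ⟂ CD]
2. B_y = -757/170  [C, D, B are collinear ∩ AB ⟂ CD]
   → B = (-1409/170, -757/170)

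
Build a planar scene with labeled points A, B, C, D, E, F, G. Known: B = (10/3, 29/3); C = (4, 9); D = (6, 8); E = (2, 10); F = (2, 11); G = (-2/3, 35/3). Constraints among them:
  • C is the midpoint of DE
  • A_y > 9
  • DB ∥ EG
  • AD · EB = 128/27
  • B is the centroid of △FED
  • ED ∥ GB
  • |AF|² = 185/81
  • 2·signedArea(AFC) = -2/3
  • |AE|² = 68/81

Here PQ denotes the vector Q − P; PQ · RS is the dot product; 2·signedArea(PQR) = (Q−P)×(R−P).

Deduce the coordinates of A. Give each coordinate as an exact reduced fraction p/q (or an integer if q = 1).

1. A_x = 26/9  [AD · EB = 128/27 ∩ 2·signedArea(AFC) = -2/3]
2. A_y = 88/9  [AD · EB = 128/27 ∩ 2·signedArea(AFC) = -2/3]
   → A = (26/9, 88/9)

A = (26/9, 88/9)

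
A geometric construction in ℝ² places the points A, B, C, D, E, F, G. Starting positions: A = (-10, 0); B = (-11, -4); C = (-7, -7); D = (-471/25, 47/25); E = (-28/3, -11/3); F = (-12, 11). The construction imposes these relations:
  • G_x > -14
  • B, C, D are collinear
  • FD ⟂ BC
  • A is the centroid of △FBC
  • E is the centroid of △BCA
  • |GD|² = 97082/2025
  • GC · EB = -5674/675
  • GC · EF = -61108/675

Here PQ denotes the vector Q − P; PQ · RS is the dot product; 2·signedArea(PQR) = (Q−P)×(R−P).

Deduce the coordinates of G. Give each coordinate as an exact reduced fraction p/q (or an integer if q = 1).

1. G_x = -2938/225  [GC · EB = -5674/675 ∩ GC · EF = -61108/675]
2. G_y = -434/225  [GC · EB = -5674/675 ∩ GC · EF = -61108/675]
   → G = (-2938/225, -434/225)

G = (-2938/225, -434/225)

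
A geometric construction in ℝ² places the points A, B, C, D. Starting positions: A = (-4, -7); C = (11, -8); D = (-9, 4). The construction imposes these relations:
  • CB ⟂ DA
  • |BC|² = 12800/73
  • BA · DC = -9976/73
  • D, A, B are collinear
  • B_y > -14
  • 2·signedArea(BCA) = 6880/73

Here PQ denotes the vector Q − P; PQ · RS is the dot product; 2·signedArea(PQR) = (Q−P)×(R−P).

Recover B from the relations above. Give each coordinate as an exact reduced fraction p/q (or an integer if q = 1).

B = (-77/73, -984/73)

1. B_x = -77/73  [D, A, B are collinear ∩ CB ⟂ DA]
2. B_y = -984/73  [D, A, B are collinear ∩ CB ⟂ DA]
   → B = (-77/73, -984/73)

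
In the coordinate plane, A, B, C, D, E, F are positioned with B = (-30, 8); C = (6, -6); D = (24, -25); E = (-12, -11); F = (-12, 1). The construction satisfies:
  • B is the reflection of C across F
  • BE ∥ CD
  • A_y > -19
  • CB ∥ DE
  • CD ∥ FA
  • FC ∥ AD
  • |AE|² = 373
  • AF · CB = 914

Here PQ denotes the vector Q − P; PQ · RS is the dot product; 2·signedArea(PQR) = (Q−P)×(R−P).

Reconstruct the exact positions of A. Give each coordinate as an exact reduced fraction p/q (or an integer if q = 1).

1. A_x = 6  [FC ∥ AD ∩ CD ∥ FA]
2. A_y = -18  [FC ∥ AD ∩ CD ∥ FA]
   → A = (6, -18)

A = (6, -18)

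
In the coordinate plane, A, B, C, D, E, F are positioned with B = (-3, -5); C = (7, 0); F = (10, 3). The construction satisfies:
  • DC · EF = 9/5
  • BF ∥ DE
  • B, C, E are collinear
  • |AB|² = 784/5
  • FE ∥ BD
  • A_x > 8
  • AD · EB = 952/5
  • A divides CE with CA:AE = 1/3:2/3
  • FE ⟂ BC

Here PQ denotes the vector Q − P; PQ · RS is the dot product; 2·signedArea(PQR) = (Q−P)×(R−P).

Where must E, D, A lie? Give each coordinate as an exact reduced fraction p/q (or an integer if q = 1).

1. E_x = 53/5  [B, C, E are collinear ∩ FE ⟂ BC]
2. E_y = 9/5  [B, C, E are collinear ∩ FE ⟂ BC]
   → E = (53/5, 9/5)
3. D_x = -12/5  [BF ∥ DE ∩ FE ∥ BD]
4. D_y = -31/5  [BF ∥ DE ∩ FE ∥ BD]
   → D = (-12/5, -31/5)
5. A_x = 41/5  [A divides CE with CA:AE = 1/3:2/3]
6. A_y = 3/5  [A divides CE with CA:AE = 1/3:2/3]
   → A = (41/5, 3/5)

A = (41/5, 3/5)
D = (-12/5, -31/5)
E = (53/5, 9/5)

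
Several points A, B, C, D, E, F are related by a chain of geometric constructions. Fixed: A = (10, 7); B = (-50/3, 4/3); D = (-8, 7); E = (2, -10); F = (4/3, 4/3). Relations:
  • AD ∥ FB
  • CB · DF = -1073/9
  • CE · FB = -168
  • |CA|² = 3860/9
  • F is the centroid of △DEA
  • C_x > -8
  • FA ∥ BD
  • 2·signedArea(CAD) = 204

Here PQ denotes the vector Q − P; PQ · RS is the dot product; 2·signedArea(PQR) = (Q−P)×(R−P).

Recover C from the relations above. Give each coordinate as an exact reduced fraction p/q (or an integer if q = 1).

1. C_x = -22/3  [CE · FB = -168 ∩ 2·signedArea(CAD) = 204]
2. C_y = -13/3  [CE · FB = -168 ∩ 2·signedArea(CAD) = 204]
   → C = (-22/3, -13/3)

C = (-22/3, -13/3)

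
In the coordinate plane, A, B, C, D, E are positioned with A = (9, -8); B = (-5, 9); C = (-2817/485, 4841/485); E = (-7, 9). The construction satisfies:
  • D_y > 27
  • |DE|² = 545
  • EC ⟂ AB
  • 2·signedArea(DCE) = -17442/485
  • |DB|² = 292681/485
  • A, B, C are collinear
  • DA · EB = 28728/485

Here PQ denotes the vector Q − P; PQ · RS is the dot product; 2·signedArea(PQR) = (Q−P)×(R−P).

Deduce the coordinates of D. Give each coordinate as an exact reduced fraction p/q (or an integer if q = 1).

D = (-9999/485, 13562/485)

1. D_x = -9999/485  [2·signedArea(DCE) = -17442/485 ∩ DA · EB = 28728/485]
2. D_y = 13562/485  [2·signedArea(DCE) = -17442/485 ∩ DA · EB = 28728/485]
   → D = (-9999/485, 13562/485)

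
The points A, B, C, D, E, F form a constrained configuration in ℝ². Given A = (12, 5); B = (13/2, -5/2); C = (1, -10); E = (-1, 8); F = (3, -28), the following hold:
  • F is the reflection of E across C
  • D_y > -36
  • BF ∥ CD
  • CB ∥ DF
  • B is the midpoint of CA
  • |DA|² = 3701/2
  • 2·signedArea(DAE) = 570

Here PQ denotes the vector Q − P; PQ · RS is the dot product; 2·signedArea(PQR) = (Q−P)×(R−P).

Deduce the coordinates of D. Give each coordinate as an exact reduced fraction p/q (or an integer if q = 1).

D = (-5/2, -71/2)

1. D_x = -5/2  [CB ∥ DF ∩ BF ∥ CD]
2. D_y = -71/2  [CB ∥ DF ∩ BF ∥ CD]
   → D = (-5/2, -71/2)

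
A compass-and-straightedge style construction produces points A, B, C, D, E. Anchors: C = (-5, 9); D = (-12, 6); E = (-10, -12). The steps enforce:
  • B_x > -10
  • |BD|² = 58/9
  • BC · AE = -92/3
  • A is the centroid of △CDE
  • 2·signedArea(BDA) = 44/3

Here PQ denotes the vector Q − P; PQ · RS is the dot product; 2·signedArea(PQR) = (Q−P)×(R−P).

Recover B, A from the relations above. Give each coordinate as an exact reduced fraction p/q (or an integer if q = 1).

A = (-9, 1)
B = (-29/3, 7)

1. A_x = -9  [A is the centroid of △CDE]
2. A_y = 1  [A is the centroid of △CDE]
   → A = (-9, 1)
3. B_x = -29/3  [BC · AE = -92/3 ∩ 2·signedArea(BDA) = 44/3]
4. B_y = 7  [BC · AE = -92/3 ∩ 2·signedArea(BDA) = 44/3]
   → B = (-29/3, 7)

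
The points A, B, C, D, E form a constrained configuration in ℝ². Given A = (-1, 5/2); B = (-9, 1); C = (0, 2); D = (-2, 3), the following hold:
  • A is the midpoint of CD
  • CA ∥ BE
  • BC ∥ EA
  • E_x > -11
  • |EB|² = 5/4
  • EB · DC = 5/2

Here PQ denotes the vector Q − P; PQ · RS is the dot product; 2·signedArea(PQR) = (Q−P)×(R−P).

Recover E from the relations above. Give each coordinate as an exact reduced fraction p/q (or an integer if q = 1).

E = (-10, 3/2)

1. E_x = -10  [BC ∥ EA ∩ CA ∥ BE]
2. E_y = 3/2  [BC ∥ EA ∩ CA ∥ BE]
   → E = (-10, 3/2)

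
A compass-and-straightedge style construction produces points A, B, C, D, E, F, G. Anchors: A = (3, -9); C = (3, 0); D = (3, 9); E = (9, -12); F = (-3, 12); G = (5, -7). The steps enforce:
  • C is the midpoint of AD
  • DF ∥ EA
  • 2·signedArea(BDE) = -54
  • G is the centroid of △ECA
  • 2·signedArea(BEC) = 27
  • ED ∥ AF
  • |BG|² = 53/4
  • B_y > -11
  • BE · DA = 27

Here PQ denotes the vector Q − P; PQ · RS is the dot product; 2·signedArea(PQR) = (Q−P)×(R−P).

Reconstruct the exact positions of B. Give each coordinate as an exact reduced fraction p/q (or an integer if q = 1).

B = (6, -21/2)

1. B_x = 6  [2·signedArea(BEC) = 27 ∩ 2·signedArea(BDE) = -54]
2. B_y = -21/2  [2·signedArea(BEC) = 27 ∩ 2·signedArea(BDE) = -54]
   → B = (6, -21/2)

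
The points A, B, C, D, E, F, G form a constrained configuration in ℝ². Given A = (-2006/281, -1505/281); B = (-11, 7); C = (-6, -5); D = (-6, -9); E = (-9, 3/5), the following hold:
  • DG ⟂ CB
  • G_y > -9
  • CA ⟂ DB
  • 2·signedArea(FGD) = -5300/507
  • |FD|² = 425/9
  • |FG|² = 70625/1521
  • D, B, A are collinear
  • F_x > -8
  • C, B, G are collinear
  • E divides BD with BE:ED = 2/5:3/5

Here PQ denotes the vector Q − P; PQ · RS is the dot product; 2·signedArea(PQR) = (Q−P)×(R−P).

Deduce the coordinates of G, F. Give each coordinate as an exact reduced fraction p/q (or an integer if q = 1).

1. G_x = -774/169  [C, B, G are collinear ∩ DG ⟂ CB]
2. G_y = -1421/169  [C, B, G are collinear ∩ DG ⟂ CB]
   → G = (-774/169, -1421/169)
3. F_x = -23/3  [line 100/169·x + -240/169·y + 620/507 = 0 ∩ |FD|² = 425/9]
4. F_y = -7/3  [line 100/169·x + -240/169·y + 620/507 = 0 ∩ |FD|² = 425/9]
   → F = (-23/3, -7/3)

F = (-23/3, -7/3)
G = (-774/169, -1421/169)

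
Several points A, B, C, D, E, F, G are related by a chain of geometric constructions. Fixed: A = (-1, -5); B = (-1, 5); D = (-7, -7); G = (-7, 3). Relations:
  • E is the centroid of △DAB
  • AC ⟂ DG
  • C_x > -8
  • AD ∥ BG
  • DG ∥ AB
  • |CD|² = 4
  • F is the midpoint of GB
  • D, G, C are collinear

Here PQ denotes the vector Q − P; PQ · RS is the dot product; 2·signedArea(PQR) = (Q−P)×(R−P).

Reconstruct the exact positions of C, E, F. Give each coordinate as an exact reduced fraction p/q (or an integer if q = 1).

1. C_x = -7  [D, G, C are collinear ∩ AC ⟂ DG]
2. C_y = -5  [D, G, C are collinear ∩ AC ⟂ DG]
   → C = (-7, -5)
3. E_x = -3  [E is the centroid of △DAB]
4. E_y = -7/3  [E is the centroid of △DAB]
   → E = (-3, -7/3)
5. F_x = -4  [F is the midpoint of GB]
6. F_y = 4  [F is the midpoint of GB]
   → F = (-4, 4)

C = (-7, -5)
E = (-3, -7/3)
F = (-4, 4)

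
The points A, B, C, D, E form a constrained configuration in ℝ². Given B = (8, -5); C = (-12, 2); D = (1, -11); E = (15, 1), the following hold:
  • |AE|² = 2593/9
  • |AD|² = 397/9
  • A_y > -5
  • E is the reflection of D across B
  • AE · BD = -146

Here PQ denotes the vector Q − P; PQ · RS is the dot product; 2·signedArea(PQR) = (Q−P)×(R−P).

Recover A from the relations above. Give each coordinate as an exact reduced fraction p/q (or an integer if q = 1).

A = (-1, -14/3)

1. A_x = -1  [line 7·x + 6·y + 35 = 0 ∩ |AD|² = 397/9]
2. A_y = -14/3  [line 7·x + 6·y + 35 = 0 ∩ |AD|² = 397/9]
   → A = (-1, -14/3)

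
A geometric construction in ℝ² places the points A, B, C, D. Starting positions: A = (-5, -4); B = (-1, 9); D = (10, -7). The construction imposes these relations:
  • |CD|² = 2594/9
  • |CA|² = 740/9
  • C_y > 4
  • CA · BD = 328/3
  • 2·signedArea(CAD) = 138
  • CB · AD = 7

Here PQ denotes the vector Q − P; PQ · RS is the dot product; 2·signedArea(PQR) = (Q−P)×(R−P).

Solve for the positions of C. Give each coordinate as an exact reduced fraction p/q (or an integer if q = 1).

C = (-7/3, 14/3)

1. C_x = -7/3  [CB · AD = 7 ∩ CA · BD = 328/3]
2. C_y = 14/3  [CB · AD = 7 ∩ CA · BD = 328/3]
   → C = (-7/3, 14/3)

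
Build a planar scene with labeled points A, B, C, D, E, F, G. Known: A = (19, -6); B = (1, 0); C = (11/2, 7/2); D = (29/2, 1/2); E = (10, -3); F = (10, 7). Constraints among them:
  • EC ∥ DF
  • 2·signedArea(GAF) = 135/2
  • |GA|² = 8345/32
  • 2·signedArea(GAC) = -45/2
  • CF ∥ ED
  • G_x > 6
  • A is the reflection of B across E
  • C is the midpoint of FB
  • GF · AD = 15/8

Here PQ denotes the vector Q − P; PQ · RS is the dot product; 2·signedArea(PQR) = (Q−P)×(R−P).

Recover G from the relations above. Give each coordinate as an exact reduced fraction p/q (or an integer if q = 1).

1. G_x = 53/8  [GF · AD = 15/8 ∩ 2·signedArea(GAC) = -45/2]
2. G_y = 35/8  [GF · AD = 15/8 ∩ 2·signedArea(GAC) = -45/2]
   → G = (53/8, 35/8)

G = (53/8, 35/8)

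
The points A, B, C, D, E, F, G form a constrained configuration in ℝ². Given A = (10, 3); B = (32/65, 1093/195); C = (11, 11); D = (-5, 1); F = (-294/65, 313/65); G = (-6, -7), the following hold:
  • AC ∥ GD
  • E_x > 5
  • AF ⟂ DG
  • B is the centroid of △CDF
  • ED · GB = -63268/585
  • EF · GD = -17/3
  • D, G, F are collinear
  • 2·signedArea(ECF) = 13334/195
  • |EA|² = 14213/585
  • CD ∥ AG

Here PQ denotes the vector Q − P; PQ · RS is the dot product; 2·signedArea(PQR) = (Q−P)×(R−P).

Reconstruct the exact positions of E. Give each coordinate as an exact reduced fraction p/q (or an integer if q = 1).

E = (341/65, 839/195)

1. E_x = 341/65  [EF · GD = -17/3 ∩ ED · GB = -63268/585]
2. E_y = 839/195  [EF · GD = -17/3 ∩ ED · GB = -63268/585]
   → E = (341/65, 839/195)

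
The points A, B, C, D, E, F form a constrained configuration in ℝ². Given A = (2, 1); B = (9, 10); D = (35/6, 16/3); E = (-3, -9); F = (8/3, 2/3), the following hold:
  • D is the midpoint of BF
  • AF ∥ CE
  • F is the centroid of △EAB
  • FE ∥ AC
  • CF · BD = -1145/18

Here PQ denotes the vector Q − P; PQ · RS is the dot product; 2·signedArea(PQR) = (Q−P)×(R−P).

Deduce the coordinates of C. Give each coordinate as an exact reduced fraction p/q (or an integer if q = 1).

C = (-11/3, -26/3)

1. C_x = -11/3  [AF ∥ CE ∩ FE ∥ AC]
2. C_y = -26/3  [AF ∥ CE ∩ FE ∥ AC]
   → C = (-11/3, -26/3)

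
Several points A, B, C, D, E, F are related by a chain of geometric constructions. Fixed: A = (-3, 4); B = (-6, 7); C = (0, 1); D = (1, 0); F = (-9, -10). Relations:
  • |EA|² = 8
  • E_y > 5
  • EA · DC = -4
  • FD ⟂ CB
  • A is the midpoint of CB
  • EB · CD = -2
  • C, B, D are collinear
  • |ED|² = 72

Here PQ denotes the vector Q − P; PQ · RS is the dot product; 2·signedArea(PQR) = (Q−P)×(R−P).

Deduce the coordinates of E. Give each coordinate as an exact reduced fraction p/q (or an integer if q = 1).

E = (-5, 6)

1. E_x = -5  [line -1·x + 1·y + -11 = 0 ∩ |EA|² = 8]
2. E_y = 6  [line -1·x + 1·y + -11 = 0 ∩ |EA|² = 8]
   → E = (-5, 6)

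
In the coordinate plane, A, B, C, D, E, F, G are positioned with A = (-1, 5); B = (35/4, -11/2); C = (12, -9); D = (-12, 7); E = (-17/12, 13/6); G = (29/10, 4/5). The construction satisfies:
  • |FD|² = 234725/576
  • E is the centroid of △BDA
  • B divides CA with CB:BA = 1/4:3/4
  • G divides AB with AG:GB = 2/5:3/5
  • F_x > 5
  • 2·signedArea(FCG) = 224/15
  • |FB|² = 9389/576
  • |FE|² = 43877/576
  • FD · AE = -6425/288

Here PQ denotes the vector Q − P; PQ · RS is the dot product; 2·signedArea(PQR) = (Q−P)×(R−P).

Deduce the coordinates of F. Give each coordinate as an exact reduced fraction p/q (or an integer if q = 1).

1. F_x = 127/24  [FD · AE = -6425/288 ∩ 2·signedArea(FCG) = 224/15]
2. F_y = -41/12  [FD · AE = -6425/288 ∩ 2·signedArea(FCG) = 224/15]
   → F = (127/24, -41/12)

F = (127/24, -41/12)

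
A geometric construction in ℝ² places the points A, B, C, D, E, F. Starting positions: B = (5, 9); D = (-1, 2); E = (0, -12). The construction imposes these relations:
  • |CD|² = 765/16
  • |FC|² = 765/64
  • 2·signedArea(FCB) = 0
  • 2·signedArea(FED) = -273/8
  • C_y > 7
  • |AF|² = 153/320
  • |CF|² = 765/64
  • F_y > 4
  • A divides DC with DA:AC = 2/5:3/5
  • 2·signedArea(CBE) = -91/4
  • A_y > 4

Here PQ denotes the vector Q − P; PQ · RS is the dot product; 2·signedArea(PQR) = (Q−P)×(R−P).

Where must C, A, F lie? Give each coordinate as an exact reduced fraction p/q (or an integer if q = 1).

1. C_x = 7/2  [line 21·x + -5·y + -149/4 = 0 ∩ |CD|² = 765/16]
2. C_y = 29/4  [line 21·x + -5·y + -149/4 = 0 ∩ |CD|² = 765/16]
   → C = (7/2, 29/4)
3. A_x = 4/5  [A divides DC with DA:AC = 2/5:3/5]
4. A_y = 41/10  [A divides DC with DA:AC = 2/5:3/5]
   → A = (4/5, 41/10)
5. F_x = 5/4  [2·signedArea(FCB) = 0 ∩ 2·signedArea(FED) = -273/8]
6. F_y = 37/8  [2·signedArea(FCB) = 0 ∩ 2·signedArea(FED) = -273/8]
   → F = (5/4, 37/8)

A = (4/5, 41/10)
C = (7/2, 29/4)
F = (5/4, 37/8)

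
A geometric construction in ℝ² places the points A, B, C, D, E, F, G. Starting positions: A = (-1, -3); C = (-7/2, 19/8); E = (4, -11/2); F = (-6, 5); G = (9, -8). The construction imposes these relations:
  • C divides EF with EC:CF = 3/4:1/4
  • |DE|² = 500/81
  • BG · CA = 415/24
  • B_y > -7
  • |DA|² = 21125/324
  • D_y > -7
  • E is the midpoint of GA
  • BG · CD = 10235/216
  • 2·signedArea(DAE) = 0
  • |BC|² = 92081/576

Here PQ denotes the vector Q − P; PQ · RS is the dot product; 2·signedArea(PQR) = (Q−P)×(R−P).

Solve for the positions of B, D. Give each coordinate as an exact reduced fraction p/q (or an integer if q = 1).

B = (17/3, -19/3)
D = (56/9, -119/18)

1. B_x = 17/3  [line -5/2·x + 43/8·y + 1157/24 = 0 ∩ |BC|² = 92081/576]
2. B_y = -19/3  [line -5/2·x + 43/8·y + 1157/24 = 0 ∩ |BC|² = 92081/576]
   → B = (17/3, -19/3)
3. D_x = 56/9  [2·signedArea(DAE) = 0 ∩ BG · CD = 10235/216]
4. D_y = -119/18  [2·signedArea(DAE) = 0 ∩ BG · CD = 10235/216]
   → D = (56/9, -119/18)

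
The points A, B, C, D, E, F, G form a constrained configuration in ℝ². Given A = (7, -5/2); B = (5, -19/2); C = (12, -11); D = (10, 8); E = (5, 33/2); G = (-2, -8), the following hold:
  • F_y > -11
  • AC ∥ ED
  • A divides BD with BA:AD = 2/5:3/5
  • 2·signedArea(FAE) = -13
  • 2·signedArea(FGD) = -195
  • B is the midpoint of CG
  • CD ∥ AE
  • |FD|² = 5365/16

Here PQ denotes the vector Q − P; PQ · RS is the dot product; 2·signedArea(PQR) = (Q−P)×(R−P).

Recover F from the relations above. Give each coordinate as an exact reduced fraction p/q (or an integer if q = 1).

1. F_x = 17/2  [2·signedArea(FGD) = -195 ∩ 2·signedArea(FAE) = -13]
2. F_y = -41/4  [2·signedArea(FGD) = -195 ∩ 2·signedArea(FAE) = -13]
   → F = (17/2, -41/4)

F = (17/2, -41/4)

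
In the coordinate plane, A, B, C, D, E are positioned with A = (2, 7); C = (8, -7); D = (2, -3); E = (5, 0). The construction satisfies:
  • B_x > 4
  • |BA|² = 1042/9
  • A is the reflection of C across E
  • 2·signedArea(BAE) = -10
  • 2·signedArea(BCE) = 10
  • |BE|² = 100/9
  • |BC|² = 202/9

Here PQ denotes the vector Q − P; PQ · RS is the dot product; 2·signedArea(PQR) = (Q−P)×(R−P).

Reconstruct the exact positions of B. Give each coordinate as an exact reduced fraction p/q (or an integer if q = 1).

1. B_x = 5  [line -7·x + -3·y + 25 = 0 ∩ |BE|² = 100/9]
2. B_y = -10/3  [line -7·x + -3·y + 25 = 0 ∩ |BE|² = 100/9]
   → B = (5, -10/3)

B = (5, -10/3)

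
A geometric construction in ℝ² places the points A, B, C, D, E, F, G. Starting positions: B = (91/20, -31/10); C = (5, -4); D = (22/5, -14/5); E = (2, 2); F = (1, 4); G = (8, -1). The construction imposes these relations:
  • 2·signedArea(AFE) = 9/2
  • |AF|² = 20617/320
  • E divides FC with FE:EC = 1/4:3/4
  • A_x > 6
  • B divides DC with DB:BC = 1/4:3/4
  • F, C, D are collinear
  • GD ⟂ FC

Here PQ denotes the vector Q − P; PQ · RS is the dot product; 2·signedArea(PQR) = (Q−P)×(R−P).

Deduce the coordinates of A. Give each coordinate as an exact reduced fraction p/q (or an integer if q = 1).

1. A_x = 251/40  [line 2·x + 1·y + -21/2 = 0 ∩ |AF|² = 20617/320]
2. A_y = -41/20  [line 2·x + 1·y + -21/2 = 0 ∩ |AF|² = 20617/320]
   → A = (251/40, -41/20)

A = (251/40, -41/20)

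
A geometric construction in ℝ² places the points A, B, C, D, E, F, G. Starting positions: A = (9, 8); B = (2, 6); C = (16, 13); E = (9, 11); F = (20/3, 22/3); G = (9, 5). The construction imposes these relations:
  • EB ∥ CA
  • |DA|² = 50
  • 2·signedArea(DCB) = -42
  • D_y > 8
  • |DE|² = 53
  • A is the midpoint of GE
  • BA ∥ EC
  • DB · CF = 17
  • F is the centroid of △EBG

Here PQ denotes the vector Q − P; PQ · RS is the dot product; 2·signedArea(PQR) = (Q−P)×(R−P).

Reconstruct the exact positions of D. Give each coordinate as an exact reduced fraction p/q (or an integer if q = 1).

1. D_x = 2  [2·signedArea(DCB) = -42 ∩ DB · CF = 17]
2. D_y = 9  [2·signedArea(DCB) = -42 ∩ DB · CF = 17]
   → D = (2, 9)

D = (2, 9)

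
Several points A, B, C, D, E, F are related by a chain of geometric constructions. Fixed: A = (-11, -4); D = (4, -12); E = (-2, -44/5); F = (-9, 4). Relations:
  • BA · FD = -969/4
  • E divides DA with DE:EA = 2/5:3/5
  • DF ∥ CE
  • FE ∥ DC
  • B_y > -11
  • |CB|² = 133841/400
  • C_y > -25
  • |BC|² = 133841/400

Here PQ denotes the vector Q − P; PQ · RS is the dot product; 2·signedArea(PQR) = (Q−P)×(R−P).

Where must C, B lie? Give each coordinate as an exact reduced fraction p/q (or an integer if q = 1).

1. C_x = 11  [DF ∥ CE ∩ FE ∥ DC]
2. C_y = -124/5  [DF ∥ CE ∩ FE ∥ DC]
   → C = (11, -124/5)
3. B_x = 1/4  [line -13·x + 16·y + 653/4 = 0 ∩ |BC|² = 133841/400]
4. B_y = -10  [line -13·x + 16·y + 653/4 = 0 ∩ |BC|² = 133841/400]
   → B = (1/4, -10)

B = (1/4, -10)
C = (11, -124/5)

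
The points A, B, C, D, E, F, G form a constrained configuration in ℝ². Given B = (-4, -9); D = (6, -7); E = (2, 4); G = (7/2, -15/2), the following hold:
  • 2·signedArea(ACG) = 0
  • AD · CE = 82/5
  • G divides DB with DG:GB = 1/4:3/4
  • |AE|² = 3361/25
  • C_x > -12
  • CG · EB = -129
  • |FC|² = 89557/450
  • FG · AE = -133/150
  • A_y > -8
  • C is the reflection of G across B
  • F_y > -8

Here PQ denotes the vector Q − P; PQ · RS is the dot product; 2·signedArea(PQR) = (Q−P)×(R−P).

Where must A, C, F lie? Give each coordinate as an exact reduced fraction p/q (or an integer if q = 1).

1. C_x = -23/2  [C is the reflection of G across B]
2. C_y = -21/2  [C is the reflection of G across B]
   → C = (-23/2, -21/2)
3. A_x = 5  [2·signedArea(ACG) = 0 ∩ AD · CE = 82/5]
4. A_y = -36/5  [2·signedArea(ACG) = 0 ∩ AD · CE = 82/5]
   → A = (5, -36/5)
5. F_x = 7/3  [line 3·x + -56/5·y + -7021/75 = 0 ∩ |FC|² = 89557/450]
6. F_y = -116/15  [line 3·x + -56/5·y + -7021/75 = 0 ∩ |FC|² = 89557/450]
   → F = (7/3, -116/15)

A = (5, -36/5)
C = (-23/2, -21/2)
F = (7/3, -116/15)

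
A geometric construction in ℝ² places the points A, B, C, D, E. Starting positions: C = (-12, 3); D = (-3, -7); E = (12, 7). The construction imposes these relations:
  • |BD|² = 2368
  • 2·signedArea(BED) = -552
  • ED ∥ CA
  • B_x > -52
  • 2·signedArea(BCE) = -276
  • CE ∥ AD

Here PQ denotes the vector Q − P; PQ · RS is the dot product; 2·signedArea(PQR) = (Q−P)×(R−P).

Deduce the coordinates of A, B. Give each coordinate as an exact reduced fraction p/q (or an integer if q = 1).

A = (-27, -11)
B = (-51, -15)

1. A_x = -27  [CE ∥ AD ∩ ED ∥ CA]
2. A_y = -11  [CE ∥ AD ∩ ED ∥ CA]
   → A = (-27, -11)
3. B_x = -51  [2·signedArea(BCE) = -276 ∩ 2·signedArea(BED) = -552]
4. B_y = -15  [2·signedArea(BCE) = -276 ∩ 2·signedArea(BED) = -552]
   → B = (-51, -15)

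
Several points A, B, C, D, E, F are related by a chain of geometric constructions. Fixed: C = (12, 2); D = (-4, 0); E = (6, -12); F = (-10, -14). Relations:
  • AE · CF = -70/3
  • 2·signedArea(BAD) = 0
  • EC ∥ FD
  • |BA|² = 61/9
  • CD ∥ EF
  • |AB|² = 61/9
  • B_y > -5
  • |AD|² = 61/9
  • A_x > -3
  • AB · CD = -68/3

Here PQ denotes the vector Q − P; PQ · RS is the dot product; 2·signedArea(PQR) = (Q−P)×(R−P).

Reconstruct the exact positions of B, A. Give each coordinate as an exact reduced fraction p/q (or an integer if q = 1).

A = (-7/3, -2)
B = (-2/3, -4)

1. A_x = -7/3  [line 22·x + 16·y + 250/3 = 0 ∩ |AD|² = 61/9]
2. A_y = -2  [line 22·x + 16·y + 250/3 = 0 ∩ |AD|² = 61/9]
   → A = (-7/3, -2)
3. B_x = -2/3  [2·signedArea(BAD) = 0 ∩ AB · CD = -68/3]
4. B_y = -4  [2·signedArea(BAD) = 0 ∩ AB · CD = -68/3]
   → B = (-2/3, -4)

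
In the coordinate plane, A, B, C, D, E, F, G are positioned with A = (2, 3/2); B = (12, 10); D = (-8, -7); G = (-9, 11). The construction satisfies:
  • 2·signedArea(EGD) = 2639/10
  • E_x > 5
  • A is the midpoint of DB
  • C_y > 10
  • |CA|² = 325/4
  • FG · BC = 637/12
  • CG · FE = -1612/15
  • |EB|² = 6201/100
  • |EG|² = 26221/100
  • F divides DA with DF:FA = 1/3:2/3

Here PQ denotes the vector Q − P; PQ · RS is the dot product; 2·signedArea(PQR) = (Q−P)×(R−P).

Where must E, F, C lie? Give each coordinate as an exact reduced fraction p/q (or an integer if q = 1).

1. F_x = -14/3  [F divides DA with DF:FA = 1/3:2/3]
2. F_y = -25/6  [F divides DA with DF:FA = 1/3:2/3]
   → F = (-14/3, -25/6)
3. C_x = 3/2  [line -13/3·x + 91/6·y + -611/4 = 0 ∩ |CA|² = 325/4]
4. C_y = 21/2  [line -13/3·x + 91/6·y + -611/4 = 0 ∩ |CA|² = 325/4]
   → C = (3/2, 21/2)
5. E_x = 6  [2·signedArea(EGD) = 2639/10 ∩ CG · FE = -1612/15]
6. E_y = 49/10  [2·signedArea(EGD) = 2639/10 ∩ CG · FE = -1612/15]
   → E = (6, 49/10)

C = (3/2, 21/2)
E = (6, 49/10)
F = (-14/3, -25/6)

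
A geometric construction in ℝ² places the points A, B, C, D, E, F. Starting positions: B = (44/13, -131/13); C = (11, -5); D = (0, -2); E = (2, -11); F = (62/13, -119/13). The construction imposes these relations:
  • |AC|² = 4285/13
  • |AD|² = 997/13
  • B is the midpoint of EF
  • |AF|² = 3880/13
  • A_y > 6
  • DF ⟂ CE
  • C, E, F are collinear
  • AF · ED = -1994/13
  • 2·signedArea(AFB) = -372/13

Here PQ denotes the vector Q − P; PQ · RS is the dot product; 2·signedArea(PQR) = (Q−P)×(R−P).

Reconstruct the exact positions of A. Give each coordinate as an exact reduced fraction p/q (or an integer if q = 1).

1. A_x = -44/13  [AF · ED = -1994/13 ∩ 2·signedArea(AFB) = -372/13]
2. A_y = 79/13  [AF · ED = -1994/13 ∩ 2·signedArea(AFB) = -372/13]
   → A = (-44/13, 79/13)

A = (-44/13, 79/13)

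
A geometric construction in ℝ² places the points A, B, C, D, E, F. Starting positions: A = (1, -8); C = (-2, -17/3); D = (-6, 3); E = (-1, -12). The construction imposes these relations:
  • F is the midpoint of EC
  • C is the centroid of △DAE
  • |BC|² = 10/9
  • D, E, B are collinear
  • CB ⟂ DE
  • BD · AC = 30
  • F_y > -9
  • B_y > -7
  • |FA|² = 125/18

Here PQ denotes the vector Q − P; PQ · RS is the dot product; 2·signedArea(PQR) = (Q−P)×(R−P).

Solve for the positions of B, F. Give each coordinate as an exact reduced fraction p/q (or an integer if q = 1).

1. B_x = -3  [D, E, B are collinear ∩ CB ⟂ DE]
2. B_y = -6  [D, E, B are collinear ∩ CB ⟂ DE]
   → B = (-3, -6)
3. F_x = -3/2  [F is the midpoint of EC]
4. F_y = -53/6  [F is the midpoint of EC]
   → F = (-3/2, -53/6)

B = (-3, -6)
F = (-3/2, -53/6)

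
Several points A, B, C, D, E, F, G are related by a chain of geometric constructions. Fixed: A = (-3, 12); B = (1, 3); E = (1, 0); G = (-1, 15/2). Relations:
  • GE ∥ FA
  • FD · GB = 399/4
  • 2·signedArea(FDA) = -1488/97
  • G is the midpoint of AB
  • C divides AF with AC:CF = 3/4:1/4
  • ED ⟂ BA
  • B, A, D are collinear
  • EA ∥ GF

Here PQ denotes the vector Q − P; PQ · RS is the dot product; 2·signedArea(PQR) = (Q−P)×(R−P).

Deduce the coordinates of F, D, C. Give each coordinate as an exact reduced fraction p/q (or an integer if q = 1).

1. F_x = -5  [GE ∥ FA ∩ EA ∥ GF]
2. F_y = 39/2  [GE ∥ FA ∩ EA ∥ GF]
   → F = (-5, 39/2)
3. D_x = 205/97  [B, A, D are collinear ∩ ED ⟂ BA]
4. D_y = 48/97  [B, A, D are collinear ∩ ED ⟂ BA]
   → D = (205/97, 48/97)
5. C_x = -9/2  [C divides AF with AC:CF = 3/4:1/4]
6. C_y = 141/8  [C divides AF with AC:CF = 3/4:1/4]
   → C = (-9/2, 141/8)

C = (-9/2, 141/8)
D = (205/97, 48/97)
F = (-5, 39/2)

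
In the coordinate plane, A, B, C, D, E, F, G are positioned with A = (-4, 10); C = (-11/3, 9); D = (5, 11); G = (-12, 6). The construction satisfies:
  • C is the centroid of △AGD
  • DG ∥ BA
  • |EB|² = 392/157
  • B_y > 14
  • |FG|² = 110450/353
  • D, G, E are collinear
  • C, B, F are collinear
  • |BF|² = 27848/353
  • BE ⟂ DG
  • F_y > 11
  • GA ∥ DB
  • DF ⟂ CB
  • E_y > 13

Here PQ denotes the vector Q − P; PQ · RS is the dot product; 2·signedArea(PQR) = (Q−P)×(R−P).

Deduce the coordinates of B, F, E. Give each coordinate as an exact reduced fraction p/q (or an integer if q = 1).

1. B_x = 13  [DG ∥ BA ∩ GA ∥ DB]
2. B_y = 15  [DG ∥ BA ∩ GA ∥ DB]
   → B = (13, 15)
3. F_x = 1639/353  [C, B, F are collinear ∩ DF ⟂ CB]
4. F_y = 4233/353  [C, B, F are collinear ∩ DF ⟂ CB]
   → F = (1639/353, 4233/353)
5. E_x = 2111/157  [D, G, E are collinear ∩ BE ⟂ DG]
6. E_y = 2117/157  [D, G, E are collinear ∩ BE ⟂ DG]
   → E = (2111/157, 2117/157)

B = (13, 15)
E = (2111/157, 2117/157)
F = (1639/353, 4233/353)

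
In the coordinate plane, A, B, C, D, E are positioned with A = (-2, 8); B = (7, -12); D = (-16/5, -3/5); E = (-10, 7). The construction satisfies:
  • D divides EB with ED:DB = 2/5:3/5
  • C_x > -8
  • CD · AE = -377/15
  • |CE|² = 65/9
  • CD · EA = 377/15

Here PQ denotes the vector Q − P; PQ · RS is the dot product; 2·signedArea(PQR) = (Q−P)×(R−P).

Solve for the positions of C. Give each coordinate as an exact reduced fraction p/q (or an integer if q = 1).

C = (-22/3, 22/3)

1. C_x = -22/3  [line -8·x + -1·y + -154/3 = 0 ∩ |CE|² = 65/9]
2. C_y = 22/3  [line -8·x + -1·y + -154/3 = 0 ∩ |CE|² = 65/9]
   → C = (-22/3, 22/3)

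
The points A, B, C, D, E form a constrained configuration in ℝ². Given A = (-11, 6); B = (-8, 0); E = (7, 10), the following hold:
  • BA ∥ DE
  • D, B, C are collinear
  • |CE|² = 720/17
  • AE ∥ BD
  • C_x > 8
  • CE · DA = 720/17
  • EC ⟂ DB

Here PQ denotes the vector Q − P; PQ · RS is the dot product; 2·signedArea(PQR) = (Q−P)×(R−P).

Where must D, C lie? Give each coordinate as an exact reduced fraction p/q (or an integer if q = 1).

C = (143/17, 62/17)
D = (10, 4)

1. D_x = 10  [BA ∥ DE ∩ AE ∥ BD]
2. D_y = 4  [BA ∥ DE ∩ AE ∥ BD]
   → D = (10, 4)
3. C_x = 143/17  [D, B, C are collinear ∩ EC ⟂ DB]
4. C_y = 62/17  [D, B, C are collinear ∩ EC ⟂ DB]
   → C = (143/17, 62/17)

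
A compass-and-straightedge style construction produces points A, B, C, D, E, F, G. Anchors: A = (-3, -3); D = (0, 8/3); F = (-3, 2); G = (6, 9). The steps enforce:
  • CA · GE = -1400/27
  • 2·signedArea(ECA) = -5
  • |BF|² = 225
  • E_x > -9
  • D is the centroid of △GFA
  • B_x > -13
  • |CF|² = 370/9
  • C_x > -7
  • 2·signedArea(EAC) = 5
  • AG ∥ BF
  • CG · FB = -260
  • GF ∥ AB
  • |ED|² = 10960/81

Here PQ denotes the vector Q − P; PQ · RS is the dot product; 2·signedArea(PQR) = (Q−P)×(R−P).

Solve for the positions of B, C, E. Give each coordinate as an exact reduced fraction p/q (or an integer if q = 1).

B = (-12, -10)
C = (-6, -11/3)
E = (-8, -52/9)

1. B_x = -12  [AG ∥ BF ∩ GF ∥ AB]
2. B_y = -10  [AG ∥ BF ∩ GF ∥ AB]
   → B = (-12, -10)
3. C_x = -6  [line 9·x + 12·y + 98 = 0 ∩ |CF|² = 370/9]
4. C_y = -11/3  [line 9·x + 12·y + 98 = 0 ∩ |CF|² = 370/9]
   → C = (-6, -11/3)
5. E_x = -8  [CA · GE = -1400/27 ∩ 2·signedArea(EAC) = 5]
6. E_y = -52/9  [CA · GE = -1400/27 ∩ 2·signedArea(EAC) = 5]
   → E = (-8, -52/9)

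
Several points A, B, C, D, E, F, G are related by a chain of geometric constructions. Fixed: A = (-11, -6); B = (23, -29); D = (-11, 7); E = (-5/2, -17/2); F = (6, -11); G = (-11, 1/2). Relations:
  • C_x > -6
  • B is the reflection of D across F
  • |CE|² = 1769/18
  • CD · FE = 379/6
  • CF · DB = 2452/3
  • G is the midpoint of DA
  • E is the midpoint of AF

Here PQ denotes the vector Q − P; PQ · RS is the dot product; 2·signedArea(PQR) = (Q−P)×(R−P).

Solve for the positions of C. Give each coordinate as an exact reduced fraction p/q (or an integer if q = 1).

1. C_x = -16/3  [CF · DB = 2452/3 ∩ CD · FE = 379/6]
2. C_y = 1  [CF · DB = 2452/3 ∩ CD · FE = 379/6]
   → C = (-16/3, 1)

C = (-16/3, 1)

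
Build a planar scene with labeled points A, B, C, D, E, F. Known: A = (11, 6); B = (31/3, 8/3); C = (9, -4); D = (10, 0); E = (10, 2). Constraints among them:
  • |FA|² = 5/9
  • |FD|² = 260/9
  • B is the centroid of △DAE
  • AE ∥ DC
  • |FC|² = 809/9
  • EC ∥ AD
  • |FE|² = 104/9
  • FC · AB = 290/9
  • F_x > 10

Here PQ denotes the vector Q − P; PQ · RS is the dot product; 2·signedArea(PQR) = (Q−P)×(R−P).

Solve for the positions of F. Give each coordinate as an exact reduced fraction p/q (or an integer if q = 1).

1. F_x = 32/3  [line 2/3·x + 10/3·y + -224/9 = 0 ∩ |FE|² = 104/9]
2. F_y = 16/3  [line 2/3·x + 10/3·y + -224/9 = 0 ∩ |FE|² = 104/9]
   → F = (32/3, 16/3)

F = (32/3, 16/3)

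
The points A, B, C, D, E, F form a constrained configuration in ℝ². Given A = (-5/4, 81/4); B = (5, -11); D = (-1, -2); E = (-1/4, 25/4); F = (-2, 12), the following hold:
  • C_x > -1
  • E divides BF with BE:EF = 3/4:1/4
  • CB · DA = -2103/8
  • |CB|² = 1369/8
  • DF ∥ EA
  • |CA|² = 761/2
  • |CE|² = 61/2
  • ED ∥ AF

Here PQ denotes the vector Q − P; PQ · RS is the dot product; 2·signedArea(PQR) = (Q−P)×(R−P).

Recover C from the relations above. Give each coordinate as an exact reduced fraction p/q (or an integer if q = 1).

1. C_x = -3/4  [line 1/4·x + -89/4·y + 135/8 = 0 ∩ |CA|² = 761/2]
2. C_y = 3/4  [line 1/4·x + -89/4·y + 135/8 = 0 ∩ |CA|² = 761/2]
   → C = (-3/4, 3/4)

C = (-3/4, 3/4)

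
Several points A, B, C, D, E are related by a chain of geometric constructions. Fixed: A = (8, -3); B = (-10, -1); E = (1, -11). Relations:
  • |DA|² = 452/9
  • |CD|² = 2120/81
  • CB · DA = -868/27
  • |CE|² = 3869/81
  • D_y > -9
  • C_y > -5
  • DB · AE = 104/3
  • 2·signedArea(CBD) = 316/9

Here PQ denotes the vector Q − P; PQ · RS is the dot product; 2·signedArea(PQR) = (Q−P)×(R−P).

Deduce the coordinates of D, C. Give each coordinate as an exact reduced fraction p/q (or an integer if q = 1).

C = (4/9, -37/9)
D = (10/3, -25/3)

1. D_x = 10/3  [line 7·x + 8·y + 130/3 = 0 ∩ |DA|² = 452/9]
2. D_y = -25/3  [line 7·x + 8·y + 130/3 = 0 ∩ |DA|² = 452/9]
   → D = (10/3, -25/3)
3. C_x = 4/9  [CB · DA = -868/27 ∩ 2·signedArea(CBD) = 316/9]
4. C_y = -37/9  [CB · DA = -868/27 ∩ 2·signedArea(CBD) = 316/9]
   → C = (4/9, -37/9)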